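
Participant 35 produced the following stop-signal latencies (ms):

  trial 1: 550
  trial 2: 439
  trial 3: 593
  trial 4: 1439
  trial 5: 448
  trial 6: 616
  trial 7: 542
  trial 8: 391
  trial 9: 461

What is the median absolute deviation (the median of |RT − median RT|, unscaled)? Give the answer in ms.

Sorted: 391, 439, 448, 461, 542, 550, 593, 616, 1439 → median = 542
|x − 542|: 8, 103, 51, 897, 94, 74, 0, 151, 81
Sorted deviations: 0, 8, 51, 74, 81, 94, 103, 151, 897 → MAD = 81

81 ms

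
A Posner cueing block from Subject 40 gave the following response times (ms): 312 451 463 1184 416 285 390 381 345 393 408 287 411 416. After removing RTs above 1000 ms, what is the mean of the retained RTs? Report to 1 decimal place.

Excluded: 1184
Retained (n=13): Σ = 4958
Mean = 4958/13 = 381.3846

381.4 ms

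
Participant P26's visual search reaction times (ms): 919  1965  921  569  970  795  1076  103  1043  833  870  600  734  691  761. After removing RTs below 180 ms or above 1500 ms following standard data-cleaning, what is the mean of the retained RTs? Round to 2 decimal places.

Excluded: 103, 1965
Retained (n=13): Σ = 10782
Mean = 10782/13 = 829.3846

829.38 ms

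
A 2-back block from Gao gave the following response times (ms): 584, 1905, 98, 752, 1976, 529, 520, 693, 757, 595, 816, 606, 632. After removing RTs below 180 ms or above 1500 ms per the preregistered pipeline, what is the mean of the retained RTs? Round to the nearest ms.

Excluded: 98, 1905, 1976
Retained (n=10): Σ = 6484
Mean = 6484/10 = 648.4000

648 ms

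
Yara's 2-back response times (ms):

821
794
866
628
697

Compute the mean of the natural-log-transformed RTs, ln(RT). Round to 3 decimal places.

6.628

ln(RT): 6.7105, 6.6771, 6.7639, 6.4425, 6.5468
Σ ln(RT) = 33.1408
Mean = 33.1408/5 = 6.62816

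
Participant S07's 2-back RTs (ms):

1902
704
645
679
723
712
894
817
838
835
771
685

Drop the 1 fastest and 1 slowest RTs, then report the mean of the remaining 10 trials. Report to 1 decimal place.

765.8 ms

Sorted: 645, 679, 685, 704, 712, 723, 771, 817, 835, 838, 894, 1902
Drop lowest 1 (645) and highest 1 (1902)
Remaining (n=10): Σ = 7658, mean = 7658/10 = 765.800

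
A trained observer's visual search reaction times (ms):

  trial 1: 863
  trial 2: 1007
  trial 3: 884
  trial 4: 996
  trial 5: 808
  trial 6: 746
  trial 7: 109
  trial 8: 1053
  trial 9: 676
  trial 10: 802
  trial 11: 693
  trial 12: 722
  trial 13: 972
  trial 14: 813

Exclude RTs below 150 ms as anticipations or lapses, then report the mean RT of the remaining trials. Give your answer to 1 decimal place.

848.8 ms

Excluded: 109
Retained (n=13): Σ = 11035
Mean = 11035/13 = 848.8462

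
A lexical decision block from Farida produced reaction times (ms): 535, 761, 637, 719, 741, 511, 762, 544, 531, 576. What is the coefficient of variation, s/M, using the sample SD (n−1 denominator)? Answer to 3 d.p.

0.165

n = 10, Σ = 6317, M = 631.7000
Σ(x−M)² = 98146.100; s = √(98146.100/9) = 104.4276
CV = 104.4276 / 631.7000 = 0.16531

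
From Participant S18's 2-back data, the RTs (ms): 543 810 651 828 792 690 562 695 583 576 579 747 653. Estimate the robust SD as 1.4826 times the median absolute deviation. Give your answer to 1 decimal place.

114.2 ms

Sorted: 543, 562, 576, 579, 583, 651, 653, 690, 695, 747, 792, 810, 828 → median = 653
|x − 653| sorted: 0, 2, 37, 42, 70, 74, 77, 91, 94, 110, 139, 157, 175 → MAD = 77
Robust SD ≈ 1.4826 × 77 = 114.160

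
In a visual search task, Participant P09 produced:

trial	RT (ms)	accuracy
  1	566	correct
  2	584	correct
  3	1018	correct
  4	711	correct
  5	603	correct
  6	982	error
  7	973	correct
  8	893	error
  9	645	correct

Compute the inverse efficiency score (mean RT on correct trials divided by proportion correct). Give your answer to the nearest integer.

937 ms

Correct trials (n=7): 566, 584, 1018, 711, 603, 973, 645
Mean correct RT = 5100/7 = 728.5714 ms
Proportion correct = 7/9
IES = 728.5714 / (7/9) = 936.735 ms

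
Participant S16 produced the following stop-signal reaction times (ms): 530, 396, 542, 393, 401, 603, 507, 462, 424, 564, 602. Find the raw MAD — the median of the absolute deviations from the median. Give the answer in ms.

83 ms

Sorted: 393, 396, 401, 424, 462, 507, 530, 542, 564, 602, 603 → median = 507
|x − 507|: 23, 111, 35, 114, 106, 96, 0, 45, 83, 57, 95
Sorted deviations: 0, 23, 35, 45, 57, 83, 95, 96, 106, 111, 114 → MAD = 83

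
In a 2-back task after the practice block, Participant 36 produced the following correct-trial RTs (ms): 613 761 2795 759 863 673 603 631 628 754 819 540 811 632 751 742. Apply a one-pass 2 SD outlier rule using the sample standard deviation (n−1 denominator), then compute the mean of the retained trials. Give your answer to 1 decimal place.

705.3 ms

n = 16, ΣRT = 13375, M = 835.938
Σ(x−M)² = 4218770.94; s = √(4218770.94/15) = 530.331
Cutoffs: 835.938 ± 2·530.331 → [-224.7, 1896.6]
Outside: 2795 → excluded.
Retained (n=15): Σ = 10580, mean = 10580/15 = 705.333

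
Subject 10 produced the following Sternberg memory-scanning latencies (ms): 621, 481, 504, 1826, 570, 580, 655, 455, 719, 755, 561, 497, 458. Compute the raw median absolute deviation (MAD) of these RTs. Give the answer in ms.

Sorted: 455, 458, 481, 497, 504, 561, 570, 580, 621, 655, 719, 755, 1826 → median = 570
|x − 570|: 51, 89, 66, 1256, 0, 10, 85, 115, 149, 185, 9, 73, 112
Sorted deviations: 0, 9, 10, 51, 66, 73, 85, 89, 112, 115, 149, 185, 1256 → MAD = 85

85 ms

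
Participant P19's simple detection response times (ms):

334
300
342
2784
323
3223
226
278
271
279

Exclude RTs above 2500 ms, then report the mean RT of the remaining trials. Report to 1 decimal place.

Excluded: 2784, 3223
Retained (n=8): Σ = 2353
Mean = 2353/8 = 294.1250

294.1 ms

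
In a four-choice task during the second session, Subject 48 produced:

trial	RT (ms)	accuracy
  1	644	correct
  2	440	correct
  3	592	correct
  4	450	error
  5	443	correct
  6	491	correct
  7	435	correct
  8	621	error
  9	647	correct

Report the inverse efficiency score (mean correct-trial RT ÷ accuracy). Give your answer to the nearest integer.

678 ms

Correct trials (n=7): 644, 440, 592, 443, 491, 435, 647
Mean correct RT = 3692/7 = 527.4286 ms
Proportion correct = 7/9
IES = 527.4286 / (7/9) = 678.122 ms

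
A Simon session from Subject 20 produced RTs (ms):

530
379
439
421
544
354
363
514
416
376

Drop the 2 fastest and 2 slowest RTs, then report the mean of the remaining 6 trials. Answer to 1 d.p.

424.2 ms

Sorted: 354, 363, 376, 379, 416, 421, 439, 514, 530, 544
Drop lowest 2 (354, 363) and highest 2 (530, 544)
Remaining (n=6): Σ = 2545, mean = 2545/6 = 424.167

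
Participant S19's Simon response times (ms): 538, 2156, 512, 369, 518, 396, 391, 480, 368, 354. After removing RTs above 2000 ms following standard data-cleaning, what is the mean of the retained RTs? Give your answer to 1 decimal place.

436.2 ms

Excluded: 2156
Retained (n=9): Σ = 3926
Mean = 3926/9 = 436.2222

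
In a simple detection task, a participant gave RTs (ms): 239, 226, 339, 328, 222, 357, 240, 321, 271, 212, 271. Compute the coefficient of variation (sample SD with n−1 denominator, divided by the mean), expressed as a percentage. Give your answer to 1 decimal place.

n = 11, Σ = 3026, M = 275.0909
Σ(x−M)² = 27476.909; s = √(27476.909/10) = 52.4184
CV = 52.4184 / 275.0909 = 0.19055 = 19.055%

19.1%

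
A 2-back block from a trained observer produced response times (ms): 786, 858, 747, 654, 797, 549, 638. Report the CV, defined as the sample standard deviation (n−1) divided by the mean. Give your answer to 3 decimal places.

0.151

n = 7, Σ = 5029, M = 718.4286
Σ(x−M)² = 70361.714; s = √(70361.714/6) = 108.2911
CV = 108.2911 / 718.4286 = 0.15073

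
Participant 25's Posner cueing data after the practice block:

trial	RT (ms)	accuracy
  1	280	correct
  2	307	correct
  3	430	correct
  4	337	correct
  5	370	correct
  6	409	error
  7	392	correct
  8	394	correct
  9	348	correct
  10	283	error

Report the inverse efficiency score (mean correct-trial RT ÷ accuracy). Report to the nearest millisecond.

Correct trials (n=8): 280, 307, 430, 337, 370, 392, 394, 348
Mean correct RT = 2858/8 = 357.2500 ms
Proportion correct = 8/10
IES = 357.2500 / (8/10) = 446.562 ms

447 ms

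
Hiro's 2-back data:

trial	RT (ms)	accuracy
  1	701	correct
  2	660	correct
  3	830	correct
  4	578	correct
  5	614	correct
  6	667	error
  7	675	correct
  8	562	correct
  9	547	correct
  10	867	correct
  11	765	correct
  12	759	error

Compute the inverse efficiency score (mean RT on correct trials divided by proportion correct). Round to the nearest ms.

816 ms

Correct trials (n=10): 701, 660, 830, 578, 614, 675, 562, 547, 867, 765
Mean correct RT = 6799/10 = 679.9000 ms
Proportion correct = 10/12
IES = 679.9000 / (10/12) = 815.880 ms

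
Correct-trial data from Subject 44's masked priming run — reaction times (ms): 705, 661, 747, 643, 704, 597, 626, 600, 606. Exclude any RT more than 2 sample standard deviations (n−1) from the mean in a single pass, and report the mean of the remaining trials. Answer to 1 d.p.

654.3 ms

n = 9, ΣRT = 5889, M = 654.333
Σ(x−M)² = 23172.00; s = √(23172.00/8) = 53.819
Cutoffs: 654.333 ± 2·53.819 → [546.7, 762.0]
No RTs fall outside the cutoffs; all 9 retained. Mean = 5889/9 = 654.333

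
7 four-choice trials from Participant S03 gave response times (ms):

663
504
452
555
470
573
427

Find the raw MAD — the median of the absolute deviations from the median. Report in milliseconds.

Sorted: 427, 452, 470, 504, 555, 573, 663 → median = 504
|x − 504|: 159, 0, 52, 51, 34, 69, 77
Sorted deviations: 0, 34, 51, 52, 69, 77, 159 → MAD = 52

52 ms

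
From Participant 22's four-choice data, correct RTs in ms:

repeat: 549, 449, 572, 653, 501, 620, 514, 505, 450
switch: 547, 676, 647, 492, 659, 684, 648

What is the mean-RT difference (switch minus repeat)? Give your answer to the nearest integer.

87 ms

M(repeat) = 4813/9 = 534.778
M(switch) = 4353/7 = 621.857
Difference = 621.857 − 534.778 = 87.079 ms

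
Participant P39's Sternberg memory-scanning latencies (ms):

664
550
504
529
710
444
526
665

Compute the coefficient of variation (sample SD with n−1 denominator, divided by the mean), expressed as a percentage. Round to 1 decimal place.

16.3%

n = 8, Σ = 4592, M = 574.0000
Σ(x−M)² = 61582.000; s = √(61582.000/7) = 93.7946
CV = 93.7946 / 574.0000 = 0.16341 = 16.341%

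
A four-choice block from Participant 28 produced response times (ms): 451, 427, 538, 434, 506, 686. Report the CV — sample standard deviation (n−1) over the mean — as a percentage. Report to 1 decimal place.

n = 6, Σ = 3042, M = 507.0000
Σ(x−M)² = 47868.000; s = √(47868.000/5) = 97.8448
CV = 97.8448 / 507.0000 = 0.19299 = 19.299%

19.3%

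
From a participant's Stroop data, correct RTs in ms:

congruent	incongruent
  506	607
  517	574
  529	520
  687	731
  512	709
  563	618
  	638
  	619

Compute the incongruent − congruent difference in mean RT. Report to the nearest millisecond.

75 ms

M(congruent) = 3314/6 = 552.333
M(incongruent) = 5016/8 = 627.000
Difference = 627.000 − 552.333 = 74.667 ms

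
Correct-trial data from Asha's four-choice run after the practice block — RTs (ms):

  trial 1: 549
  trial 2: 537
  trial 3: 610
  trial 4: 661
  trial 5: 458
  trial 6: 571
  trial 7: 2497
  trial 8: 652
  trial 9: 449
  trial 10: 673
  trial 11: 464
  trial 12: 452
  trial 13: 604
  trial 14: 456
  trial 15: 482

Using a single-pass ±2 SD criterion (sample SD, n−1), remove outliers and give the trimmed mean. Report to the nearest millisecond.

n = 15, ΣRT = 10115, M = 674.333
Σ(x−M)² = 3653033.33; s = √(3653033.33/14) = 510.814
Cutoffs: 674.333 ± 2·510.814 → [-347.3, 1696.0]
Outside: 2497 → excluded.
Retained (n=14): Σ = 7618, mean = 7618/14 = 544.143

544 ms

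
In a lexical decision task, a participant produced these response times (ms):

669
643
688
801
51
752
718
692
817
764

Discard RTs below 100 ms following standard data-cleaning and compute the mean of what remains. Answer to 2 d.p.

727.11 ms

Excluded: 51
Retained (n=9): Σ = 6544
Mean = 6544/9 = 727.1111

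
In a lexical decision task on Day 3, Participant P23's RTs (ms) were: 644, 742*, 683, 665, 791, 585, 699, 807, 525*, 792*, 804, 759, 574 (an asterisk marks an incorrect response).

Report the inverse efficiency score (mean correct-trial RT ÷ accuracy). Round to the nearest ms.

Correct trials (n=10): 644, 683, 665, 791, 585, 699, 807, 804, 759, 574
Mean correct RT = 7011/10 = 701.1000 ms
Proportion correct = 10/13
IES = 701.1000 / (10/13) = 911.430 ms

911 ms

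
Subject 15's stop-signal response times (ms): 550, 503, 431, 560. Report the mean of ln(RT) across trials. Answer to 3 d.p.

ln(RT): 6.3099, 6.2206, 6.0661, 6.3279
Σ ln(RT) = 24.9246
Mean = 24.9246/4 = 6.23114

6.231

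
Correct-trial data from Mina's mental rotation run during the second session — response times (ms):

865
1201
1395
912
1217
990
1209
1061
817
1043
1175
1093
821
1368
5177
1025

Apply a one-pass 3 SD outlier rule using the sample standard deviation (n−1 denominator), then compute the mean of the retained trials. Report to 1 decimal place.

n = 16, ΣRT = 21369, M = 1335.562
Σ(x−M)² = 16205381.94; s = √(16205381.94/15) = 1039.403
Cutoffs: 1335.562 ± 3·1039.403 → [-1782.6, 4453.8]
Outside: 5177 → excluded.
Retained (n=15): Σ = 16192, mean = 16192/15 = 1079.467

1079.5 ms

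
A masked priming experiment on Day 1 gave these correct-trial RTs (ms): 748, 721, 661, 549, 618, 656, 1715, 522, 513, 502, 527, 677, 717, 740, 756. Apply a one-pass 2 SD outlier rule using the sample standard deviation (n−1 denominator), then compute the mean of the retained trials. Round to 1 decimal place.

636.2 ms

n = 15, ΣRT = 10622, M = 708.133
Σ(x−M)² = 1206299.73; s = √(1206299.73/14) = 293.538
Cutoffs: 708.133 ± 2·293.538 → [121.1, 1295.2]
Outside: 1715 → excluded.
Retained (n=14): Σ = 8907, mean = 8907/14 = 636.214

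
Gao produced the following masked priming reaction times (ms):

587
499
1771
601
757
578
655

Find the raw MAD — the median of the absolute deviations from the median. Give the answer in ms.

54 ms

Sorted: 499, 578, 587, 601, 655, 757, 1771 → median = 601
|x − 601|: 14, 102, 1170, 0, 156, 23, 54
Sorted deviations: 0, 14, 23, 54, 102, 156, 1170 → MAD = 54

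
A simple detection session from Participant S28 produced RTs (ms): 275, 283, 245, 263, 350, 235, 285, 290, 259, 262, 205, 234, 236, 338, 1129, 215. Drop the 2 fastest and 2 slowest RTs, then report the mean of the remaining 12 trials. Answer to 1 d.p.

Sorted: 205, 215, 234, 235, 236, 245, 259, 262, 263, 275, 283, 285, 290, 338, 350, 1129
Drop lowest 2 (205, 215) and highest 2 (350, 1129)
Remaining (n=12): Σ = 3205, mean = 3205/12 = 267.083

267.1 ms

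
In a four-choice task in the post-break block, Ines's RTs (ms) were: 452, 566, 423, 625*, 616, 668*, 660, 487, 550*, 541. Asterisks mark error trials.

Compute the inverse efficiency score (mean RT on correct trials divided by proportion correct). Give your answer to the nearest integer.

764 ms

Correct trials (n=7): 452, 566, 423, 616, 660, 487, 541
Mean correct RT = 3745/7 = 535.0000 ms
Proportion correct = 7/10
IES = 535.0000 / (7/10) = 764.286 ms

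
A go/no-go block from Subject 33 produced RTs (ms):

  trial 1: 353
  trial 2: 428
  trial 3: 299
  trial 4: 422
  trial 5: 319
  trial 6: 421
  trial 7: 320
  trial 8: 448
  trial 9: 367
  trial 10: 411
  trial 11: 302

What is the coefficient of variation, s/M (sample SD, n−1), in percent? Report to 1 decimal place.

n = 11, Σ = 4090, M = 371.8182
Σ(x−M)² = 31461.636; s = √(31461.636/10) = 56.0907
CV = 56.0907 / 371.8182 = 0.15086 = 15.086%

15.1%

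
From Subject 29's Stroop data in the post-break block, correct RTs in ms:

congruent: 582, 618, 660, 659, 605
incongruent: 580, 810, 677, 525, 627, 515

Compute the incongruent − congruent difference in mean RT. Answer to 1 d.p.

M(congruent) = 3124/5 = 624.800
M(incongruent) = 3734/6 = 622.333
Difference = 622.333 − 624.800 = -2.467 ms

-2.5 ms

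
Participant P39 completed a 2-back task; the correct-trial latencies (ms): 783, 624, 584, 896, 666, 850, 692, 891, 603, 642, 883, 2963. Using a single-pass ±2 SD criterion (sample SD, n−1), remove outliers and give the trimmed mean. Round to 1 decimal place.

737.6 ms

n = 12, ΣRT = 11077, M = 923.083
Σ(x−M)² = 4694974.92; s = √(4694974.92/11) = 653.311
Cutoffs: 923.083 ± 2·653.311 → [-383.5, 2229.7]
Outside: 2963 → excluded.
Retained (n=11): Σ = 8114, mean = 8114/11 = 737.636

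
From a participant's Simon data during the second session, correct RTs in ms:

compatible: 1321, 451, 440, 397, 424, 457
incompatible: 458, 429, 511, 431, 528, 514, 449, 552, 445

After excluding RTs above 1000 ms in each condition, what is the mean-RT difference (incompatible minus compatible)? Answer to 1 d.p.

compatible: exclude 1321
M(compatible) = 2169/5 = 433.800
M(incompatible) = 4317/9 = 479.667
Difference = 479.667 − 433.800 = 45.867 ms

45.9 ms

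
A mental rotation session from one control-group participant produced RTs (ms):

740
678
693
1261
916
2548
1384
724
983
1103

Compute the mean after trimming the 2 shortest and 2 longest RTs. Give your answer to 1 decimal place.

Sorted: 678, 693, 724, 740, 916, 983, 1103, 1261, 1384, 2548
Drop lowest 2 (678, 693) and highest 2 (1384, 2548)
Remaining (n=6): Σ = 5727, mean = 5727/6 = 954.500

954.5 ms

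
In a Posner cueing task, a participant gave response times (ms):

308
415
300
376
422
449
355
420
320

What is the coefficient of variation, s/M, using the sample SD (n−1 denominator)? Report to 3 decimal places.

0.149

n = 9, Σ = 3365, M = 373.8889
Σ(x−M)² = 24838.889; s = √(24838.889/8) = 55.7213
CV = 55.7213 / 373.8889 = 0.14903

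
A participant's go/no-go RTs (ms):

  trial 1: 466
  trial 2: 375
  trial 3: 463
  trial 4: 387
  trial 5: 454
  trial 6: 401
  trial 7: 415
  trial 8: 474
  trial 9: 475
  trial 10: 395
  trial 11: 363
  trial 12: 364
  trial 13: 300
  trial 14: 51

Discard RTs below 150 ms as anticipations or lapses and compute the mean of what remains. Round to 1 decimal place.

410.2 ms

Excluded: 51
Retained (n=13): Σ = 5332
Mean = 5332/13 = 410.1538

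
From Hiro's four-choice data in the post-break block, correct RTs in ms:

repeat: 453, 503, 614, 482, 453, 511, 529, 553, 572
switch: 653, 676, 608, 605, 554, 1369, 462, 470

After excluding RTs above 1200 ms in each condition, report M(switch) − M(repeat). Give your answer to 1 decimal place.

switch: exclude 1369
M(repeat) = 4670/9 = 518.889
M(switch) = 4028/7 = 575.429
Difference = 575.429 − 518.889 = 56.540 ms

56.5 ms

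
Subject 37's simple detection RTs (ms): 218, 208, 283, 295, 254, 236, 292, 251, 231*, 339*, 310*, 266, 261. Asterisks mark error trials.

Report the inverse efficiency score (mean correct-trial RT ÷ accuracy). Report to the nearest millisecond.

333 ms

Correct trials (n=10): 218, 208, 283, 295, 254, 236, 292, 251, 266, 261
Mean correct RT = 2564/10 = 256.4000 ms
Proportion correct = 10/13
IES = 256.4000 / (10/13) = 333.320 ms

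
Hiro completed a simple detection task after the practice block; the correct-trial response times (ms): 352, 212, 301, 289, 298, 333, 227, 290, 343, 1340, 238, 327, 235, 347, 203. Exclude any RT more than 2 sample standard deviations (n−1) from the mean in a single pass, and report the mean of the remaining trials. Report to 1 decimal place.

285.4 ms

n = 15, ΣRT = 5335, M = 355.667
Σ(x−M)² = 1074475.33; s = √(1074475.33/14) = 277.035
Cutoffs: 355.667 ± 2·277.035 → [-198.4, 909.7]
Outside: 1340 → excluded.
Retained (n=14): Σ = 3995, mean = 3995/14 = 285.357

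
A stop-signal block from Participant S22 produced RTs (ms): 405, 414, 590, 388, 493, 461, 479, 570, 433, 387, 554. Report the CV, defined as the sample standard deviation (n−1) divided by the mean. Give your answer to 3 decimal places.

0.157

n = 11, Σ = 5174, M = 470.3636
Σ(x−M)² = 54488.545; s = √(54488.545/10) = 73.8164
CV = 73.8164 / 470.3636 = 0.15693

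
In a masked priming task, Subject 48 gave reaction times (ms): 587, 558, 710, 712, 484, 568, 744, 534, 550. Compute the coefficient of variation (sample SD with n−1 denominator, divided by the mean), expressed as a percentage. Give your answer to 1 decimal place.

15.3%

n = 9, Σ = 5447, M = 605.2222
Σ(x−M)² = 68403.556; s = √(68403.556/8) = 92.4686
CV = 92.4686 / 605.2222 = 0.15278 = 15.278%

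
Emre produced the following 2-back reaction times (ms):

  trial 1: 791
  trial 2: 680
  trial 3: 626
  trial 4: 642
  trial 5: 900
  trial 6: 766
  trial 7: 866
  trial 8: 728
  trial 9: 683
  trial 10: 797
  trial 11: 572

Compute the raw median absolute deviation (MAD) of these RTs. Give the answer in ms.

Sorted: 572, 626, 642, 680, 683, 728, 766, 791, 797, 866, 900 → median = 728
|x − 728|: 63, 48, 102, 86, 172, 38, 138, 0, 45, 69, 156
Sorted deviations: 0, 38, 45, 48, 63, 69, 86, 102, 138, 156, 172 → MAD = 69

69 ms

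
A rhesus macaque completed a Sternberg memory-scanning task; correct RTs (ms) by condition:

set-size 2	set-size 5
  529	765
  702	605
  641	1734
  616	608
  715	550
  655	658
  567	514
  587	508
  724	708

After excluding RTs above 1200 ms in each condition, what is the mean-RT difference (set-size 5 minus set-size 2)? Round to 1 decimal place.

-22.8 ms

set-size 5: exclude 1734
M(set-size 2) = 5736/9 = 637.333
M(set-size 5) = 4916/8 = 614.500
Difference = 614.500 − 637.333 = -22.833 ms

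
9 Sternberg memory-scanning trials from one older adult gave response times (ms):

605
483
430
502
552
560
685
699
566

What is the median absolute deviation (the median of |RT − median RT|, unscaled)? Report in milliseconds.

58 ms

Sorted: 430, 483, 502, 552, 560, 566, 605, 685, 699 → median = 560
|x − 560|: 45, 77, 130, 58, 8, 0, 125, 139, 6
Sorted deviations: 0, 6, 8, 45, 58, 77, 125, 130, 139 → MAD = 58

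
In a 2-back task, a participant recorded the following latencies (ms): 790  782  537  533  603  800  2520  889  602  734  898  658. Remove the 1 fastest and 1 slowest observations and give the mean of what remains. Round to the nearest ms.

729 ms

Sorted: 533, 537, 602, 603, 658, 734, 782, 790, 800, 889, 898, 2520
Drop lowest 1 (533) and highest 1 (2520)
Remaining (n=10): Σ = 7293, mean = 7293/10 = 729.300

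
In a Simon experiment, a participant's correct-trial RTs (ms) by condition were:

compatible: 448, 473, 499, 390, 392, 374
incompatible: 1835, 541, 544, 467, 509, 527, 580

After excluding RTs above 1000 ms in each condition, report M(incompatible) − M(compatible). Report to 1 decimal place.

incompatible: exclude 1835
M(compatible) = 2576/6 = 429.333
M(incompatible) = 3168/6 = 528.000
Difference = 528.000 − 429.333 = 98.667 ms

98.7 ms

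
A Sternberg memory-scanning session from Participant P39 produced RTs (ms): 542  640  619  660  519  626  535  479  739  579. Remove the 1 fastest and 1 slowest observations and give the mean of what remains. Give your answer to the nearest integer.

Sorted: 479, 519, 535, 542, 579, 619, 626, 640, 660, 739
Drop lowest 1 (479) and highest 1 (739)
Remaining (n=8): Σ = 4720, mean = 4720/8 = 590.000

590 ms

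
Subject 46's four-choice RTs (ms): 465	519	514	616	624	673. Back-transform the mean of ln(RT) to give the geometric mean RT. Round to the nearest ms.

564 ms

ln(RT): 6.1420, 6.2519, 6.2422, 6.4232, 6.4362, 6.5117
Mean ln(RT) = 38.0073/6 = 6.33455
Geometric mean = exp(6.33455) = 563.72 ms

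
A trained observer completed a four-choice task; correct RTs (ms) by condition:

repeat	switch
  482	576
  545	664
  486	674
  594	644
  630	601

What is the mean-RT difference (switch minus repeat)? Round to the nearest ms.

84 ms

M(repeat) = 2737/5 = 547.400
M(switch) = 3159/5 = 631.800
Difference = 631.800 − 547.400 = 84.400 ms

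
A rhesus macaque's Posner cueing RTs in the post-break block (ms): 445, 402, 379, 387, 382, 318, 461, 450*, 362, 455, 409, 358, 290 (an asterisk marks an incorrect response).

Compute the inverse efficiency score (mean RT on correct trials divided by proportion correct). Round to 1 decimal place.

419.6 ms

Correct trials (n=12): 445, 402, 379, 387, 382, 318, 461, 362, 455, 409, 358, 290
Mean correct RT = 4648/12 = 387.3333 ms
Proportion correct = 12/13
IES = 387.3333 / (12/13) = 419.611 ms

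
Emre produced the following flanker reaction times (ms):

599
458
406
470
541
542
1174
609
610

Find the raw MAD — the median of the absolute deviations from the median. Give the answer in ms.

68 ms

Sorted: 406, 458, 470, 541, 542, 599, 609, 610, 1174 → median = 542
|x − 542|: 57, 84, 136, 72, 1, 0, 632, 67, 68
Sorted deviations: 0, 1, 57, 67, 68, 72, 84, 136, 632 → MAD = 68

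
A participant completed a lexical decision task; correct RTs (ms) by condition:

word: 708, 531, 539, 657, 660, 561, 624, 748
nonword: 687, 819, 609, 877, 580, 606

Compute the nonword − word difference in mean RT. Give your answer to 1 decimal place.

M(word) = 5028/8 = 628.500
M(nonword) = 4178/6 = 696.333
Difference = 696.333 − 628.500 = 67.833 ms

67.8 ms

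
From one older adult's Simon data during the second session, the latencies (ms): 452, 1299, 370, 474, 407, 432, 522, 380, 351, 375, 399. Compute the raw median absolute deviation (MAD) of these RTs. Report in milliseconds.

37 ms

Sorted: 351, 370, 375, 380, 399, 407, 432, 452, 474, 522, 1299 → median = 407
|x − 407|: 45, 892, 37, 67, 0, 25, 115, 27, 56, 32, 8
Sorted deviations: 0, 8, 25, 27, 32, 37, 45, 56, 67, 115, 892 → MAD = 37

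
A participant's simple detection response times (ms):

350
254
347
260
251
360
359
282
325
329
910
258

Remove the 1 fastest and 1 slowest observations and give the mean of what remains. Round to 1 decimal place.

312.4 ms

Sorted: 251, 254, 258, 260, 282, 325, 329, 347, 350, 359, 360, 910
Drop lowest 1 (251) and highest 1 (910)
Remaining (n=10): Σ = 3124, mean = 3124/10 = 312.400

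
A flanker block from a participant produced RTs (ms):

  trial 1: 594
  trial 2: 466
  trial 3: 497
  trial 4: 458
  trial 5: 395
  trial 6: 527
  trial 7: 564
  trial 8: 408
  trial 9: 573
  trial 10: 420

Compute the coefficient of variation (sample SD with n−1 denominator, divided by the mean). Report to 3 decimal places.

n = 10, Σ = 4902, M = 490.2000
Σ(x−M)² = 46847.600; s = √(46847.600/9) = 72.1477
CV = 72.1477 / 490.2000 = 0.14718

0.147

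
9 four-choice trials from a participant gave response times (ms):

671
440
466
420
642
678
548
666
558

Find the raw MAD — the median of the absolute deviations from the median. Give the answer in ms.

Sorted: 420, 440, 466, 548, 558, 642, 666, 671, 678 → median = 558
|x − 558|: 113, 118, 92, 138, 84, 120, 10, 108, 0
Sorted deviations: 0, 10, 84, 92, 108, 113, 118, 120, 138 → MAD = 108

108 ms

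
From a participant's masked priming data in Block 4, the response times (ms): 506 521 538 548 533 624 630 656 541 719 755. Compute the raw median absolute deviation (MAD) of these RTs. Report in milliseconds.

Sorted: 506, 521, 533, 538, 541, 548, 624, 630, 656, 719, 755 → median = 548
|x − 548|: 42, 27, 10, 0, 15, 76, 82, 108, 7, 171, 207
Sorted deviations: 0, 7, 10, 15, 27, 42, 76, 82, 108, 171, 207 → MAD = 42

42 ms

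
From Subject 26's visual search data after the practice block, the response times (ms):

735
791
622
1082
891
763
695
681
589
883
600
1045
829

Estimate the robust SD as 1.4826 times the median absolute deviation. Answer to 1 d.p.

177.9 ms

Sorted: 589, 600, 622, 681, 695, 735, 763, 791, 829, 883, 891, 1045, 1082 → median = 763
|x − 763| sorted: 0, 28, 28, 66, 68, 82, 120, 128, 141, 163, 174, 282, 319 → MAD = 120
Robust SD ≈ 1.4826 × 120 = 177.912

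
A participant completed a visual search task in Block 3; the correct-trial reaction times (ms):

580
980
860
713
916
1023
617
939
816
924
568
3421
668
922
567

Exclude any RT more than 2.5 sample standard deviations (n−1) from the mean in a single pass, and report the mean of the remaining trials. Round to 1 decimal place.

792.4 ms

n = 15, ΣRT = 14514, M = 967.600
Σ(x−M)² = 6812311.60; s = √(6812311.60/14) = 697.563
Cutoffs: 967.600 ± 2.5·697.563 → [-776.3, 2711.5]
Outside: 3421 → excluded.
Retained (n=14): Σ = 11093, mean = 11093/14 = 792.357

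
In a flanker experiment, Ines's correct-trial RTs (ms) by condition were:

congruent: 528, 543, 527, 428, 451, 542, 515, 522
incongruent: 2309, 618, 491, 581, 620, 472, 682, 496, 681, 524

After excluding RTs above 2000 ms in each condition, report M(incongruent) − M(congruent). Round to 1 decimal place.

incongruent: exclude 2309
M(congruent) = 4056/8 = 507.000
M(incongruent) = 5165/9 = 573.889
Difference = 573.889 − 507.000 = 66.889 ms

66.9 ms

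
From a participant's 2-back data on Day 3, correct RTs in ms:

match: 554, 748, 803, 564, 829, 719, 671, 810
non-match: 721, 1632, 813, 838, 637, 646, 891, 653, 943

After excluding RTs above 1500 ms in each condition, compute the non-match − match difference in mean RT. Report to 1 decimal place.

55.5 ms

non-match: exclude 1632
M(match) = 5698/8 = 712.250
M(non-match) = 6142/8 = 767.750
Difference = 767.750 − 712.250 = 55.500 ms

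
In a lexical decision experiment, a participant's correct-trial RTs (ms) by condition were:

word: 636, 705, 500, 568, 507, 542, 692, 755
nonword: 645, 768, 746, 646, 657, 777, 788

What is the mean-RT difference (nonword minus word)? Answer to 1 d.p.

105.0 ms

M(word) = 4905/8 = 613.125
M(nonword) = 5027/7 = 718.143
Difference = 718.143 − 613.125 = 105.018 ms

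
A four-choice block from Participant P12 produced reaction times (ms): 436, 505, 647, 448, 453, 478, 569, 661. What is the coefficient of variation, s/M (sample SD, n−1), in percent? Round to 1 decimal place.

17.2%

n = 8, Σ = 4197, M = 524.6250
Σ(x−M)² = 56957.875; s = √(56957.875/7) = 90.2044
CV = 90.2044 / 524.6250 = 0.17194 = 17.194%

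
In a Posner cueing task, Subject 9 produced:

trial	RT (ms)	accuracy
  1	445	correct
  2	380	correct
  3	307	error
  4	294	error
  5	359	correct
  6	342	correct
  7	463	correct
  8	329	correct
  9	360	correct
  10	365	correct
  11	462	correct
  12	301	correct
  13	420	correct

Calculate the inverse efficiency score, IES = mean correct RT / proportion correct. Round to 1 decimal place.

454.0 ms

Correct trials (n=11): 445, 380, 359, 342, 463, 329, 360, 365, 462, 301, 420
Mean correct RT = 4226/11 = 384.1818 ms
Proportion correct = 11/13
IES = 384.1818 / (11/13) = 454.033 ms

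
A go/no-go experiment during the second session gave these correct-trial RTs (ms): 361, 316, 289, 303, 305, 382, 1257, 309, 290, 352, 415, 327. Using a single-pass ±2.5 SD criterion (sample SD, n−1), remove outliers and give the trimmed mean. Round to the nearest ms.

332 ms

n = 12, ΣRT = 4906, M = 408.833
Σ(x−M)² = 801407.67; s = √(801407.67/11) = 269.917
Cutoffs: 408.833 ± 2.5·269.917 → [-266.0, 1083.6]
Outside: 1257 → excluded.
Retained (n=11): Σ = 3649, mean = 3649/11 = 331.727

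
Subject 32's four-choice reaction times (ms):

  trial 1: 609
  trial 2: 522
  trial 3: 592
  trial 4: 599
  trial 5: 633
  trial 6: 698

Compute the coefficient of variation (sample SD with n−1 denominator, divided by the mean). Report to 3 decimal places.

n = 6, Σ = 3653, M = 608.8333
Σ(x−M)² = 16454.833; s = √(16454.833/5) = 57.3669
CV = 57.3669 / 608.8333 = 0.09422

0.094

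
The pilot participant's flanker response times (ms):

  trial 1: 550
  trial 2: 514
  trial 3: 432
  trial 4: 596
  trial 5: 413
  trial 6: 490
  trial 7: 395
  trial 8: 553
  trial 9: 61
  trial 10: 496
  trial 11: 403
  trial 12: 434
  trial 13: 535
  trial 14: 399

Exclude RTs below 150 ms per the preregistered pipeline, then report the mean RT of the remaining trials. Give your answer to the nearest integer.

Excluded: 61
Retained (n=13): Σ = 6210
Mean = 6210/13 = 477.6923

478 ms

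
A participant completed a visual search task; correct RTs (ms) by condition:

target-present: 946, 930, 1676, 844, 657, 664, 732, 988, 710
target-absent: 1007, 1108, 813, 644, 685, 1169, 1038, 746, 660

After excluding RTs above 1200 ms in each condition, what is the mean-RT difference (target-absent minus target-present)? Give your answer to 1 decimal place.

65.6 ms

target-present: exclude 1676
M(target-present) = 6471/8 = 808.875
M(target-absent) = 7870/9 = 874.444
Difference = 874.444 − 808.875 = 65.569 ms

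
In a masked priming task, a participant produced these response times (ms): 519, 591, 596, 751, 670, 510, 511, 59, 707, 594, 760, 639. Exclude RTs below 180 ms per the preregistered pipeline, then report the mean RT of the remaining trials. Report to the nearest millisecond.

Excluded: 59
Retained (n=11): Σ = 6848
Mean = 6848/11 = 622.5455

623 ms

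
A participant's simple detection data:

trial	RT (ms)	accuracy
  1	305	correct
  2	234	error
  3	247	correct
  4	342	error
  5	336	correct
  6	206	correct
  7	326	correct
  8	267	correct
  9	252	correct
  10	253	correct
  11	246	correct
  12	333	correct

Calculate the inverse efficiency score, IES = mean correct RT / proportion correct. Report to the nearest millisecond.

Correct trials (n=10): 305, 247, 336, 206, 326, 267, 252, 253, 246, 333
Mean correct RT = 2771/10 = 277.1000 ms
Proportion correct = 10/12
IES = 277.1000 / (10/12) = 332.520 ms

333 ms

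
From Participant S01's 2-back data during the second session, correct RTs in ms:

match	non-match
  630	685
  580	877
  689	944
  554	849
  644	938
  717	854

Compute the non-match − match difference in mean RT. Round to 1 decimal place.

222.2 ms

M(match) = 3814/6 = 635.667
M(non-match) = 5147/6 = 857.833
Difference = 857.833 − 635.667 = 222.167 ms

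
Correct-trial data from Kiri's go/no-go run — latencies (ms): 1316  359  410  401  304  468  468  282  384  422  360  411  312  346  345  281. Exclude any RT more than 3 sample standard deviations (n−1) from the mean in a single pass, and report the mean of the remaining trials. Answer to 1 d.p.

n = 16, ΣRT = 6869, M = 429.312
Σ(x−M)² = 889785.44; s = √(889785.44/15) = 243.555
Cutoffs: 429.312 ± 3·243.555 → [-301.4, 1160.0]
Outside: 1316 → excluded.
Retained (n=15): Σ = 5553, mean = 5553/15 = 370.200

370.2 ms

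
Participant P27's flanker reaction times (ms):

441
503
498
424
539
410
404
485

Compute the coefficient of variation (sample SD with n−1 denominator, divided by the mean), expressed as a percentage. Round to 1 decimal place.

10.8%

n = 8, Σ = 3704, M = 463.0000
Σ(x−M)² = 17380.000; s = √(17380.000/7) = 49.8283
CV = 49.8283 / 463.0000 = 0.10762 = 10.762%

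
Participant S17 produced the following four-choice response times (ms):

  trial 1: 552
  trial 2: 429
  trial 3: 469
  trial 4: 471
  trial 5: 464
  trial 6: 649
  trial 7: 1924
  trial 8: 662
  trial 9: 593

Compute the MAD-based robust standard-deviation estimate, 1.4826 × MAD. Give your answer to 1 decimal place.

130.5 ms

Sorted: 429, 464, 469, 471, 552, 593, 649, 662, 1924 → median = 552
|x − 552| sorted: 0, 41, 81, 83, 88, 97, 110, 123, 1372 → MAD = 88
Robust SD ≈ 1.4826 × 88 = 130.469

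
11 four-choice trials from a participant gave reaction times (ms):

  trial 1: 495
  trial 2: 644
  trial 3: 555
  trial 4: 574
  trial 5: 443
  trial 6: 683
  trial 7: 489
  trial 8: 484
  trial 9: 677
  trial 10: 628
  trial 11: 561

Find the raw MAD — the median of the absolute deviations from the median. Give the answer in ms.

72 ms

Sorted: 443, 484, 489, 495, 555, 561, 574, 628, 644, 677, 683 → median = 561
|x − 561|: 66, 83, 6, 13, 118, 122, 72, 77, 116, 67, 0
Sorted deviations: 0, 6, 13, 66, 67, 72, 77, 83, 116, 118, 122 → MAD = 72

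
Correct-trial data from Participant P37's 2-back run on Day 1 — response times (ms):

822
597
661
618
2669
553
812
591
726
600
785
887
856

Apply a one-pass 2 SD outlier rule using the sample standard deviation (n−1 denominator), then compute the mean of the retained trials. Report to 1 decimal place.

n = 13, ΣRT = 11177, M = 859.769
Σ(x−M)² = 3702098.31; s = √(3702098.31/12) = 555.435
Cutoffs: 859.769 ± 2·555.435 → [-251.1, 1970.6]
Outside: 2669 → excluded.
Retained (n=12): Σ = 8508, mean = 8508/12 = 709.000

709.0 ms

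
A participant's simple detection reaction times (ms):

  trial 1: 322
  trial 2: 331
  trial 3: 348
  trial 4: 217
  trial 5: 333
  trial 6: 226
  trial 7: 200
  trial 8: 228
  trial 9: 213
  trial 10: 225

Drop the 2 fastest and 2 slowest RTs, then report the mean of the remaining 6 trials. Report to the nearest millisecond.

Sorted: 200, 213, 217, 225, 226, 228, 322, 331, 333, 348
Drop lowest 2 (200, 213) and highest 2 (333, 348)
Remaining (n=6): Σ = 1549, mean = 1549/6 = 258.167

258 ms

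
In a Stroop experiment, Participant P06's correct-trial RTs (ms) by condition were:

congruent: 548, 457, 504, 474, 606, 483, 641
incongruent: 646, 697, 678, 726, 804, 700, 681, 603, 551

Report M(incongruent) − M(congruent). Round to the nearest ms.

146 ms

M(congruent) = 3713/7 = 530.429
M(incongruent) = 6086/9 = 676.222
Difference = 676.222 − 530.429 = 145.794 ms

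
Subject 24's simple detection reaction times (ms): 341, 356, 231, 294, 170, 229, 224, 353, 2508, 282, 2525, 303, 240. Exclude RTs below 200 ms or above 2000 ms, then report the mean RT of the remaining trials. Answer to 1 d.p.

Excluded: 170, 2508, 2525
Retained (n=10): Σ = 2853
Mean = 2853/10 = 285.3000

285.3 ms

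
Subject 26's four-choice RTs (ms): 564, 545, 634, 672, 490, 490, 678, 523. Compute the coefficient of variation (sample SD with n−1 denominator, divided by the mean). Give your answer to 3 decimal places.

n = 8, Σ = 4596, M = 574.5000
Σ(x−M)² = 41672.000; s = √(41672.000/7) = 77.1566
CV = 77.1566 / 574.5000 = 0.13430

0.134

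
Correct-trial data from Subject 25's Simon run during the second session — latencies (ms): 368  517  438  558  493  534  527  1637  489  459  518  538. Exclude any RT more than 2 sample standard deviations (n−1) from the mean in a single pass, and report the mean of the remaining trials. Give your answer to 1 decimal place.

494.5 ms

n = 12, ΣRT = 7076, M = 589.667
Σ(x−M)² = 1226712.67; s = √(1226712.67/11) = 333.945
Cutoffs: 589.667 ± 2·333.945 → [-78.2, 1257.6]
Outside: 1637 → excluded.
Retained (n=11): Σ = 5439, mean = 5439/11 = 494.455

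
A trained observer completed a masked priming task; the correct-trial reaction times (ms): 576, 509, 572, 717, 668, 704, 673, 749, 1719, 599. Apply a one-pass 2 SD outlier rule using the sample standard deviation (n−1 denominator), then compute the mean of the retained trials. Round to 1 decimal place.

n = 10, ΣRT = 7486, M = 748.600
Σ(x−M)² = 1097642.40; s = √(1097642.40/9) = 349.228
Cutoffs: 748.600 ± 2·349.228 → [50.1, 1447.1]
Outside: 1719 → excluded.
Retained (n=9): Σ = 5767, mean = 5767/9 = 640.778

640.8 ms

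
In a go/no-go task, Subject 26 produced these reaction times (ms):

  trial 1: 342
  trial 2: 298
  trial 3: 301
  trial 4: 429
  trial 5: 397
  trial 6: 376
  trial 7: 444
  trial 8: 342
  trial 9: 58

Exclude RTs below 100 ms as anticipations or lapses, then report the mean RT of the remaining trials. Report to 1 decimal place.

Excluded: 58
Retained (n=8): Σ = 2929
Mean = 2929/8 = 366.1250

366.1 ms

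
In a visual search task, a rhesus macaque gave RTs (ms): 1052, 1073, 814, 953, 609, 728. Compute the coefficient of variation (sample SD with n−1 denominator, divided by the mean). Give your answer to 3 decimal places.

0.213

n = 6, Σ = 5229, M = 871.5000
Σ(x−M)² = 172629.500; s = √(172629.500/5) = 185.8115
CV = 185.8115 / 871.5000 = 0.21321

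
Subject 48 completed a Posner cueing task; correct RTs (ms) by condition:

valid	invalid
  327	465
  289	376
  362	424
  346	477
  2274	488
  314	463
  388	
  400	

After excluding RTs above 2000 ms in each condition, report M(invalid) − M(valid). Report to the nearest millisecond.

102 ms

valid: exclude 2274
M(valid) = 2426/7 = 346.571
M(invalid) = 2693/6 = 448.833
Difference = 448.833 − 346.571 = 102.262 ms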